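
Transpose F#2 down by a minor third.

Counting three letter names down from F lands on D.
A minor third spans 3 semitones, so from F#2 the target pitch is D#2.

D#2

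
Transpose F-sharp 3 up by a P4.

B 3

The fourth takes the letter from F up to B.
Moving 5 semitones up from F#3 (the size of a perfect fourth) reaches B3.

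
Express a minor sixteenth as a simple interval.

minor 2nd

Subtracting seven from the interval number removes an octave: 16 − 14 = 2.
That makes a minor sixteenth a compound minor second — 2 octaves plus a minor second.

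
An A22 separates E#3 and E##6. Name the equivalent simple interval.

augmented 8th

Take out 2 octaves (14 from the number): 22 − 14 = 8.
So an augmented twenty-second is 2 octaves plus an augmented octave. The quality is unchanged.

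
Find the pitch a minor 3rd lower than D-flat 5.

The third takes the letter from D down to B.
Moving 3 semitones down from Db5 (the size of a minor third) reaches Bb4.

B-flat 4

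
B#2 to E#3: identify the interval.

perfect fourth

B to E spans four letter names (B-C-D-E) — that makes it a fourth of some quality.
B#2 to E#3 is 5 semitones, matching the perfect fourth exactly, so the quality is perfect.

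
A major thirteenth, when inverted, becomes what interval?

m3

First reduce the compound major thirteenth to its simple form, a major sixth.
Inverted interval numbers add to nine, so a sixth pairs with a third (6 + 3 = 9).
Quality inverts too: major becomes minor. That makes the inversion a minor third.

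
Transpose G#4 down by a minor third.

E#4

Counting three letter names down from G lands on E.
A minor third is 3 semitones; 3 semitones down from G#4 gives E#4.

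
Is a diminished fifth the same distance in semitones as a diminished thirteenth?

A diminished fifth is 6 semitones but a diminished thirteenth is 19 semitones — different sizes.

No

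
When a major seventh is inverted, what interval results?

Interval numbers invert to sum to nine: 7 + 2 = 9, so a seventh inverts to a second.
And major becomes minor under inversion, so we get a minor second.

minor second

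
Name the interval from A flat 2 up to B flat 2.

major second

A to B spans two letter names (A-B): a second.
Ab2 to Bb2 is 2 semitones, matching the major second exactly, so the quality is major.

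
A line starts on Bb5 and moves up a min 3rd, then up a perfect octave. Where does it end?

Db7

A minor third up from Bb5 is Db6.
Db6 up a perfect octave → Db7 (12 semitones).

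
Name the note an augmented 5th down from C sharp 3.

F 2

Five letter names down from C: F.
Moving 8 semitones down from C#3 (the size of an augmented fifth) reaches F2.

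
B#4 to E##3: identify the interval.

diminished twelfth

Descending from B#4 to E##3 is the same interval as ascending E##3 to B#4.
E to B spans five letter names (E-F-G-A-B), plus an octave: a twelfth.
A perfect twelfth would be 19 semitones; E##3 to B#4 is 18, one semitone narrower, so the interval is diminished.
(Equivalently, a compound diminished fifth: a diminished fifth plus an octave.)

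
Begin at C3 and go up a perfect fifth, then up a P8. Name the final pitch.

G4

A perfect fifth up from C3 is G3.
Up a perfect octave from G3: G4 (12 semitones up).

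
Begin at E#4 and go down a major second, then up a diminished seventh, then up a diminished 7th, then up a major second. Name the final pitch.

Cb6

E#4 down a major second → D#4 (2 semitones).
Up a diminished seventh from D#4: C5 (9 semitones up).
A diminished seventh up from C5 is Bbb5.
Up a major second from Bbb5: Cb6 (2 semitones up).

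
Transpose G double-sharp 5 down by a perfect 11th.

Four letters down from G (plus an octave) reaches D.
A perfect eleventh is 17 semitones; 17 semitones down from G##5 gives D##4.

D double-sharp 4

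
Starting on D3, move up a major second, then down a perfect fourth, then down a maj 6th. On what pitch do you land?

A major second up from D3 is E3.
E3 down a perfect fourth → B2 (5 semitones).
A major sixth down from B2 is D2.

D2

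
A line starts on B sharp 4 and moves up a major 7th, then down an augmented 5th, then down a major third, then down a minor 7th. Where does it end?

C sharp 4

Up a major seventh from B#4: A##5 (11 semitones up).
Down an augmented fifth from A##5: D#5 (8 semitones down).
A major third down from D#5 is B4.
A minor seventh down from B4 is C#4.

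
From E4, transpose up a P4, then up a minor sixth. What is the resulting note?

F5

Up a perfect fourth from E4: A4 (5 semitones up).
A minor sixth up from A4 is F5.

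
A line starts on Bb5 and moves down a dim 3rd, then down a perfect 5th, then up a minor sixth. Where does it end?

Down a diminished third from Bb5: G#5 (2 semitones down).
Down a perfect fifth from G#5: C#5 (7 semitones down).
A minor sixth up from C#5 is A5.

A5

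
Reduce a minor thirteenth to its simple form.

m6

Take out an octave (7 from the number): 13 − 7 = 6.
So a minor thirteenth is an octave plus a minor sixth. The quality is unchanged.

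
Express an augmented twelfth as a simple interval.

A5

Each octave removed subtracts seven from the number: 12 − 7 = 5.
Quality carries through unchanged, so the simple form is an augmented fifth.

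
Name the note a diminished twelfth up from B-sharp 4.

F-sharp 6

Five letters up from B (plus an octave) reaches F.
Moving 18 semitones up from B#4 (the size of a diminished twelfth) reaches F#6.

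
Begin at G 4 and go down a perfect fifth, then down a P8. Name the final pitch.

Down a perfect fifth from G4: C4 (7 semitones down).
A perfect octave down from C4 is C3.

C 3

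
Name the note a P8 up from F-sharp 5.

F-sharp 6

The letter stays F (same as the start), shifted an octave up.
A perfect octave spans 12 semitones, so from F#5 the target pitch is F#6.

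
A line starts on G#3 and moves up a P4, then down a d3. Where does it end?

G#3 up a perfect fourth → C#4 (5 semitones).
Down a diminished third from C#4: A##3 (2 semitones down).

A##3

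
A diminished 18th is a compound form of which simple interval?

Each octave removed subtracts seven from the number: 18 − 14 = 4.
That makes a diminished eighteenth a compound diminished fourth — 2 octaves plus a diminished fourth.

diminished 4th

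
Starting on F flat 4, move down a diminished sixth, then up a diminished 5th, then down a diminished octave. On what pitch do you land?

E 3

Down a diminished sixth from Fb4: A3 (7 semitones down).
A3 up a diminished fifth → Eb4 (6 semitones).
Eb4 down a diminished octave → E3 (11 semitones).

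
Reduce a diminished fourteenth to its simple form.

d7

Take out an octave (7 from the number): 14 − 7 = 7.
That makes a diminished fourteenth a compound diminished seventh — an octave plus a diminished seventh.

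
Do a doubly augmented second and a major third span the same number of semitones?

Yes

Both span 4 semitones: a doubly augmented second and a major third are the same chromatic distance.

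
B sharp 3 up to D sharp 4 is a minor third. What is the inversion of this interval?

major 6th

The rule of nine gives the new number: 9 − 3 = 6, so a third becomes a sixth.
Quality inverts too: minor becomes major. That makes the inversion a major sixth.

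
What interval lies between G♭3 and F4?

G to F spans seven letter names (G-A-B-C-D-E-F): a seventh.
The major seventh spans 11 semitones, and Gb3 to F4 is exactly 11 semitones — so this is a major seventh.

major 7th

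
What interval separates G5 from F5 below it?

Descending from G5 to F5 is the same interval as ascending F5 to G5.
F to G spans two letter names (F-G), so the interval is some kind of second.
F5 to G5 is 2 semitones, matching the major second exactly, so the quality is major.

M2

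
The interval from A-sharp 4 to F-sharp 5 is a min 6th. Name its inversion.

Inverted interval numbers add to nine, so a sixth pairs with a third (6 + 3 = 9).
The quality also flips — minor becomes major — giving a major third.

M3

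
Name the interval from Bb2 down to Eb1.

perfect 12th

Descending from Bb2 to Eb1 is the same interval as ascending Eb1 to Bb2.
E to B spans five letter names (E-F-G-A-B), plus an octave: a twelfth.
Counting semitones, Eb1→Bb2 is 19, which is the perfect twelfth.
(Equivalently, a compound perfect fifth: a perfect fifth plus an octave.)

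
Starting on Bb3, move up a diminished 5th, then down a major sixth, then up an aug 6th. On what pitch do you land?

A diminished fifth up from Bb3 is Fb4.
A major sixth down from Fb4 is Abb3.
Up an augmented sixth from Abb3: F4 (10 semitones up).

F4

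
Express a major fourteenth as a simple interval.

major seventh

Each octave removed subtracts seven from the number: 14 − 7 = 7.
Quality carries through unchanged, so the simple form is a major seventh.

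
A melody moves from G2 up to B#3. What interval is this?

augmented tenth

G to B spans three letter names (G-A-B), plus an octave, so the interval is some kind of tenth.
The major tenth is 16 semitones; here we have 17, one semitone wider: augmented.
(Equivalently, a compound augmented third: an augmented third plus an octave.)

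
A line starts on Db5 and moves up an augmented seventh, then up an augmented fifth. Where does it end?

Up an augmented seventh from Db5: C#6 (12 semitones up).
C#6 up an augmented fifth → G##6 (8 semitones).

G##6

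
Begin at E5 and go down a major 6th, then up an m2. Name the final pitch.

Down a major sixth from E5: G4 (9 semitones down).
Up a minor second from G4: Ab4 (1 semitone up).

Ab4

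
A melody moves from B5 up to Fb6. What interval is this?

B to F spans five letter names (B-C-D-E-F): a fifth.
The perfect fifth is 7 semitones; here we have 5, two semitones narrower: doubly diminished.

doubly diminished 5th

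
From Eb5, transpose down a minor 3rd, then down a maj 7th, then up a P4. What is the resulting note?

A minor third down from Eb5 is C5.
C5 down a major seventh → Db4 (11 semitones).
A perfect fourth up from Db4 is Gb4.

Gb4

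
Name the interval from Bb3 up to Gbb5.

B to G spans six letter names (B-C-D-E-F-G), plus an octave, so the interval is some kind of thirteenth.
A major thirteenth would be 21 semitones; Bb3 to Gbb5 is 19, two semitones narrower, so the interval is diminished.
(Equivalently, a compound diminished sixth: a diminished sixth plus an octave.)

diminished 13th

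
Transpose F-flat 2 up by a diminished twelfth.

C-double-flat 4

The twelfth's letter: F up five letter names plus an octave → C.
A diminished twelfth spans 18 semitones, so from Fb2 the target pitch is Cbb4.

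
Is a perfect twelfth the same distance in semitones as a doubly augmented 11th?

A perfect twelfth spans 19 semitones, and a doubly augmented eleventh also spans 19 semitones — they're enharmonic.

Yes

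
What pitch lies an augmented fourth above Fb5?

Counting four letter names up from F lands on B.
An augmented fourth spans 6 semitones, so from Fb5 the target pitch is Bb5.

Bb5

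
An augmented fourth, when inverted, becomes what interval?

Interval numbers invert to sum to nine: 4 + 5 = 9, so a fourth inverts to a fifth.
And augmented becomes diminished under inversion, so we get a diminished fifth.

d5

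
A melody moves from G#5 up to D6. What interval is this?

diminished fifth

G to D spans five letter names (G-A-B-C-D) — that makes it a fifth of some quality.
G#5 to D6 spans 6 semitones — one semitone narrower than the perfect fifth (7) — giving a diminished fifth.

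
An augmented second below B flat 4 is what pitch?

A double-flat 4

Two letter names down from B: A.
Moving 3 semitones down from Bb4 (the size of an augmented second) reaches Abb4.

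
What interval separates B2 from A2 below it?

major second

Descending from B2 to A2 is the same interval as ascending A2 to B2.
A to B spans two letter names (A-B) — that makes it a second of some quality.
A2 to B2 is 2 semitones, matching the major second exactly, so the quality is major.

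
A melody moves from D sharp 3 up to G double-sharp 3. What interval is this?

augmented 4th

D to G spans four letter names (D-E-F-G) — that makes it a fourth of some quality.
A perfect fourth would be 5 semitones; D#3 to G##3 is 6, one semitone wider, so the interval is augmented.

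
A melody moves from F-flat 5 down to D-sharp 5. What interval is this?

Descending from Fb5 to D#5 is the same interval as ascending D#5 to Fb5.
D to F spans three letter names (D-E-F) — that makes it a third of some quality.
A major third would be 4 semitones; D#5 to Fb5 is 1, three semitones narrower, so the interval is doubly diminished.

doubly diminished third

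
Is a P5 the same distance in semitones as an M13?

No

A perfect fifth is 7 semitones but a major thirteenth is 21 semitones — different sizes.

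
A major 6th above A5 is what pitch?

F#6

The sixth takes the letter from A up to F.
A major sixth spans 9 semitones, so from A5 the target pitch is F#6.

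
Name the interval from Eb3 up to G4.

E to G spans three letter names (E-F-G), plus an octave, so the interval is some kind of tenth.
The major tenth spans 16 semitones, and Eb3 to G4 is exactly 16 semitones — so this is a major tenth.
(Equivalently, a compound major third: a major third plus an octave.)

major 10th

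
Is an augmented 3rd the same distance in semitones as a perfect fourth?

An augmented third = 5 semitones = a perfect fourth; enharmonically equal.

Yes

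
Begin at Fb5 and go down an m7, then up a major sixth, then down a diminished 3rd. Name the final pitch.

C#5

A minor seventh down from Fb5 is Gb4.
Gb4 up a major sixth → Eb5 (9 semitones).
Eb5 down a diminished third → C#5 (2 semitones).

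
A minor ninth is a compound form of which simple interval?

minor 2nd

Subtracting seven from the interval number removes an octave: 9 − 7 = 2.
That makes a minor ninth a compound minor second — an octave plus a minor second.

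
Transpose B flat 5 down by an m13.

The thirteenth's letter: B down six letter names plus an octave → D.
Moving 20 semitones down from Bb5 (the size of a minor thirteenth) reaches D4.

D 4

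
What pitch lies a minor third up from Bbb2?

Dbb3

Three letter names up from B: D.
A minor third is 3 semitones; 3 semitones up from Bbb2 gives Dbb3.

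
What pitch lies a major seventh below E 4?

F 3

Seven letter names down from E: F.
Moving 11 semitones down from E4 (the size of a major seventh) reaches F3.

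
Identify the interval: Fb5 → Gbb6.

minor ninth

F to G spans two letter names (F-G), plus an octave, so the interval is some kind of ninth.
Fb5 to Gbb6 is 13 semitones, a half step short of the major ninth (14), so this is minor.
(Equivalently, a compound minor second: a minor second plus an octave.)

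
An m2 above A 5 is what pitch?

Two letter names up from A: B.
A minor second is 1 semitone; 1 semitone up from A5 gives Bb5.

B-flat 5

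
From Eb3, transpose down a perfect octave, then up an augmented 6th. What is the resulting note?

C#3

Down a perfect octave from Eb3: Eb2 (12 semitones down).
Up an augmented sixth from Eb2: C#3 (10 semitones up).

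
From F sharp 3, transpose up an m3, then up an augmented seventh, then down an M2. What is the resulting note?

Up a minor third from F#3: A3 (3 semitones up).
An augmented seventh up from A3 is G##4.
A major second down from G##4 is F##4.

F double-sharp 4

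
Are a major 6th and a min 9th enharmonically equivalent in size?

No

A major sixth spans 9 semitones; a minor ninth spans 13 semitones. They differ by 4.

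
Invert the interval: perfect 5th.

P4

The rule of nine gives the new number: 9 − 5 = 4, so a fifth becomes a fourth.
And perfect stays perfect under inversion, so we get a perfect fourth.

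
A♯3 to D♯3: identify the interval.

perfect fifth

Descending from A#3 to D#3 is the same interval as ascending D#3 to A#3.
D to A spans five letter names (D-E-F-G-A): a fifth.
Counting semitones, D#3→A#3 is 7, which is the perfect fifth.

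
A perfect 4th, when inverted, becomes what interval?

Interval numbers invert to sum to nine: 4 + 5 = 9, so a fourth inverts to a fifth.
The quality also flips — perfect stays perfect — giving a perfect fifth.

perfect 5th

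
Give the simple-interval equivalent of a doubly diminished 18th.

doubly diminished fourth

Each octave removed subtracts seven from the number: 18 − 14 = 4.
Quality carries through unchanged, so the simple form is a doubly diminished fourth.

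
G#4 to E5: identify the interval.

minor sixth

G to E spans six letter names (G-A-B-C-D-E), so the interval is some kind of sixth.
A major sixth would be 9 semitones, but G#4 to E5 is 8 — one semitone narrower, making it a minor sixth.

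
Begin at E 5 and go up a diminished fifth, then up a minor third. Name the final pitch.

E5 up a diminished fifth → Bb5 (6 semitones).
Bb5 up a minor third → Db6 (3 semitones).

D flat 6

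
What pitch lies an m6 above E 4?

C 5

The sixth takes the letter from E up to C.
A minor sixth is 8 semitones; 8 semitones up from E4 gives C5.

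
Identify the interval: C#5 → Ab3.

Descending from C#5 to Ab3 is the same interval as ascending Ab3 to C#5.
A to C spans three letter names (A-B-C), plus an octave, so the interval is some kind of tenth.
A major tenth would be 16 semitones; Ab3 to C#5 is 17, one semitone wider, so the interval is augmented.
(Equivalently, a compound augmented third: an augmented third plus an octave.)

A10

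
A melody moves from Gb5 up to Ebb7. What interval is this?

minor 13th

G to E spans six letter names (G-A-B-C-D-E), plus an octave: a thirteenth.
Gb5 to Ebb7 is 20 semitones, a half step short of the major thirteenth (21), so this is minor.
(Equivalently, a compound minor sixth: a minor sixth plus an octave.)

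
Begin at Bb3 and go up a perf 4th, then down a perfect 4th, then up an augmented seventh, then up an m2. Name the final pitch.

Up a perfect fourth from Bb3: Eb4 (5 semitones up).
Down a perfect fourth from Eb4: Bb3 (5 semitones down).
Up an augmented seventh from Bb3: A#4 (12 semitones up).
A minor second up from A#4 is B4.

B4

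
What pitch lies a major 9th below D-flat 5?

Two letters down from D (plus an octave) reaches C.
A major ninth spans 14 semitones, so from Db5 the target pitch is Cb4.

C-flat 4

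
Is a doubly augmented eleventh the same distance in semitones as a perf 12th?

A doubly augmented eleventh = 19 semitones = a perfect twelfth; enharmonically equal.

Yes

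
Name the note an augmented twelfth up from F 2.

Counting five letter names plus an octave up from F lands on C.
An augmented twelfth spans 20 semitones, so from F2 the target pitch is C#4.

C-sharp 4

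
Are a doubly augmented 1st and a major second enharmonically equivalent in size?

A doubly augmented unison = 2 semitones = a major second; enharmonically equal.

Yes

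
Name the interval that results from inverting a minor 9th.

First reduce the compound minor ninth to its simple form, a minor second.
The rule of nine gives the new number: 9 − 2 = 7, so a second becomes a seventh.
Quality inverts too: minor becomes major. That makes the inversion a major seventh.

major seventh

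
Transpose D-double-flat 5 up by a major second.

E-double-flat 5

Two letter names up from D: E.
Moving 2 semitones up from Dbb5 (the size of a major second) reaches Ebb5.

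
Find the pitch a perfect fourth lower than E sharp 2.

B sharp 1

Counting four letter names down from E lands on B.
A perfect fourth is 5 semitones; 5 semitones down from E#2 gives B#1.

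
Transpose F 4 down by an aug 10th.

D-double-flat 3

The tenth's letter: F down three letter names plus an octave → D.
An augmented tenth spans 17 semitones, so from F4 the target pitch is Dbb3.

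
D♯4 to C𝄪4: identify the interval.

Descending from D#4 to C##4 is the same interval as ascending C##4 to D#4.
C to D spans two letter names (C-D) — that makes it a second of some quality.
C##4 to D#4 is 1 semitone, a half step short of the major second (2), so this is minor.

minor second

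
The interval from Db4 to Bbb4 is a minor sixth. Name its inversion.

major third

The rule of nine gives the new number: 9 − 6 = 3, so a sixth becomes a third.
The quality also flips — minor becomes major — giving a major third.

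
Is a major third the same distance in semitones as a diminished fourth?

Yes

Both span 4 semitones: a major third and a diminished fourth are the same chromatic distance.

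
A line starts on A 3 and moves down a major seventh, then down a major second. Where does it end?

A major seventh down from A3 is Bb2.
Down a major second from Bb2: Ab2 (2 semitones down).

A flat 2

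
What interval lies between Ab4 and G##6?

doubly augmented 14th

A to G spans seven letter names (A-B-C-D-E-F-G), plus an octave: a fourteenth.
Ab4 to G##6 spans 25 semitones — two semitones wider than the major fourteenth (23) — giving a doubly augmented fourteenth.
(Equivalently, a compound doubly augmented seventh: a doubly augmented seventh plus an octave.)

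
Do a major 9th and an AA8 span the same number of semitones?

Both span 14 semitones: a major ninth and a doubly augmented octave are the same chromatic distance.

Yes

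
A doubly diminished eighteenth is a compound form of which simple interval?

doubly diminished fourth

Each octave removed subtracts seven from the number: 18 − 14 = 4.
Quality carries through unchanged, so the simple form is a doubly diminished fourth.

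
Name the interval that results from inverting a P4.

The rule of nine gives the new number: 9 − 4 = 5, so a fourth becomes a fifth.
Quality inverts too: perfect stays perfect. That makes the inversion a perfect fifth.

P5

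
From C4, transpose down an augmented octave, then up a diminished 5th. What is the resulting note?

Gbb3

Down an augmented octave from C4: Cb3 (13 semitones down).
A diminished fifth up from Cb3 is Gbb3.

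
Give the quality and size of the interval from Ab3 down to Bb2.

m7

Descending from Ab3 to Bb2 is the same interval as ascending Bb2 to Ab3.
B to A spans seven letter names (B-C-D-E-F-G-A): a seventh.
A major seventh would be 11 semitones, but Bb2 to Ab3 is 10 — one semitone narrower, making it a minor seventh.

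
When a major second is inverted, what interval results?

The rule of nine gives the new number: 9 − 2 = 7, so a second becomes a seventh.
Quality inverts too: major becomes minor. That makes the inversion a minor seventh.

minor 7th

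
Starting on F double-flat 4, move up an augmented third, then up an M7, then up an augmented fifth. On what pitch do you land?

D sharp 6

Fbb4 up an augmented third → Ab4 (5 semitones).
Ab4 up a major seventh → G5 (11 semitones).
An augmented fifth up from G5 is D#6.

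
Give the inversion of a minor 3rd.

Interval numbers invert to sum to nine: 3 + 6 = 9, so a third inverts to a sixth.
Quality inverts too: minor becomes major. That makes the inversion a major sixth.

M6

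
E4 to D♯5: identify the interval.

major seventh

E to D spans seven letter names (E-F-G-A-B-C-D) — that makes it a seventh of some quality.
The major seventh spans 11 semitones, and E4 to D#5 is exactly 11 semitones — so this is a major seventh.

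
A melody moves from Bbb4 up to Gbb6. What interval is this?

minor thirteenth

B to G spans six letter names (B-C-D-E-F-G), plus an octave, so the interval is some kind of thirteenth.
Bbb4 to Gbb6 is 20 semitones, a half step short of the major thirteenth (21), so this is minor.
(Equivalently, a compound minor sixth: a minor sixth plus an octave.)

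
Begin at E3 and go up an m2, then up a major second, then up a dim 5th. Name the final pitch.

Db4

Up a minor second from E3: F3 (1 semitone up).
F3 up a major second → G3 (2 semitones).
G3 up a diminished fifth → Db4 (6 semitones).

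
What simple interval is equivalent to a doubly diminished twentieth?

dd6

Take out 2 octaves (14 from the number): 20 − 14 = 6.
So a doubly diminished twentieth is 2 octaves plus a doubly diminished sixth. The quality is unchanged.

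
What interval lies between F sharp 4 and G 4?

F to G spans two letter names (F-G): a second.
A major second would be 2 semitones, but F#4 to G4 is 1 — one semitone narrower, making it a minor second.

minor 2nd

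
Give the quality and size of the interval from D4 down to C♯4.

Descending from D4 to C#4 is the same interval as ascending C#4 to D4.
C to D spans two letter names (C-D), so the interval is some kind of second.
A major second would be 2 semitones, but C#4 to D4 is 1 — one semitone narrower, making it a minor second.

minor second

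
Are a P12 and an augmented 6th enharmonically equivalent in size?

No

19 semitones (perfect twelfth) vs 10 semitones (augmented sixth): not equal.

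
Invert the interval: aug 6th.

Interval numbers invert to sum to nine: 6 + 3 = 9, so a sixth inverts to a third.
The quality also flips — augmented becomes diminished — giving a diminished third.

diminished 3rd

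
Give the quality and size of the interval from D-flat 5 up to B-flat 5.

major 6th

D to B spans six letter names (D-E-F-G-A-B), so the interval is some kind of sixth.
The major sixth spans 9 semitones, and Db5 to Bb5 is exactly 9 semitones — so this is a major sixth.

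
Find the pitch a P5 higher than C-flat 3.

The fifth takes the letter from C up to G.
Moving 7 semitones up from Cb3 (the size of a perfect fifth) reaches Gb3.

G-flat 3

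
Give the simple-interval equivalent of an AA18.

Take out 2 octaves (14 from the number): 18 − 14 = 4.
Quality carries through unchanged, so the simple form is a doubly augmented fourth.

AA4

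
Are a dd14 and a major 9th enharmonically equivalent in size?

A doubly diminished fourteenth spans 20 semitones; a major ninth spans 14 semitones. They differ by 6.

No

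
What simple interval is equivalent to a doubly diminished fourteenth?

doubly diminished seventh

Take out an octave (7 from the number): 14 − 7 = 7.
So a doubly diminished fourteenth is an octave plus a doubly diminished seventh. The quality is unchanged.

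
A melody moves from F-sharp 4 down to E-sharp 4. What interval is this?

minor second

Descending from F#4 to E#4 is the same interval as ascending E#4 to F#4.
E to F spans two letter names (E-F), so the interval is some kind of second.
A major second would be 2 semitones, but E#4 to F#4 is 1 — one semitone narrower, making it a minor second.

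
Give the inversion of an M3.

The rule of nine gives the new number: 9 − 3 = 6, so a third becomes a sixth.
The quality also flips — major becomes minor — giving a minor sixth.

minor sixth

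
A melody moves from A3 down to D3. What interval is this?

Descending from A3 to D3 is the same interval as ascending D3 to A3.
D to A spans five letter names (D-E-F-G-A) — that makes it a fifth of some quality.
D3 to A3 is 7 semitones, matching the perfect fifth exactly, so the quality is perfect.

perfect 5th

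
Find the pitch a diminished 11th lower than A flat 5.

E 4

Counting four letter names plus an octave down from A lands on E.
A diminished eleventh is 16 semitones; 16 semitones down from Ab5 gives E4.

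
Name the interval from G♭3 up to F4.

G to F spans seven letter names (G-A-B-C-D-E-F), so the interval is some kind of seventh.
The major seventh spans 11 semitones, and Gb3 to F4 is exactly 11 semitones — so this is a major seventh.

major seventh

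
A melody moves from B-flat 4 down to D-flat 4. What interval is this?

Descending from Bb4 to Db4 is the same interval as ascending Db4 to Bb4.
D to B spans six letter names (D-E-F-G-A-B), so the interval is some kind of sixth.
Counting semitones, Db4→Bb4 is 9, which is the major sixth.

M6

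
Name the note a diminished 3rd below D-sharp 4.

Three letter names down from D: B.
Moving 2 semitones down from D#4 (the size of a diminished third) reaches B##3.

B-double-sharp 3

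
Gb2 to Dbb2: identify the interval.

augmented 4th

Descending from Gb2 to Dbb2 is the same interval as ascending Dbb2 to Gb2.
D to G spans four letter names (D-E-F-G): a fourth.
Dbb2 to Gb2 spans 6 semitones — one semitone wider than the perfect fourth (5) — giving an augmented fourth.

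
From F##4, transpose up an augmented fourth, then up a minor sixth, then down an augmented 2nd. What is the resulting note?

Up an augmented fourth from F##4: B##4 (6 semitones up).
Up a minor sixth from B##4: G##5 (8 semitones up).
G##5 down an augmented second → F#5 (3 semitones).

F#5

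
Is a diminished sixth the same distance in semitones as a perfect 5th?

A diminished sixth spans 7 semitones, and a perfect fifth also spans 7 semitones — they're enharmonic.

Yes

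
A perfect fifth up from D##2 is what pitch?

The fifth takes the letter from D up to A.
A perfect fifth is 7 semitones; 7 semitones up from D##2 gives A##2.

A##2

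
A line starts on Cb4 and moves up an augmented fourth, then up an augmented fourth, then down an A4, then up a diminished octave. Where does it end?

Up an augmented fourth from Cb4: F4 (6 semitones up).
F4 up an augmented fourth → B4 (6 semitones).
B4 down an augmented fourth → F4 (6 semitones).
Up a diminished octave from F4: Fb5 (11 semitones up).

Fb5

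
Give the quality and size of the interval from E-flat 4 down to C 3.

Descending from Eb4 to C3 is the same interval as ascending C3 to Eb4.
C to E spans three letter names (C-D-E), plus an octave: a tenth.
At 15 semitones, C3→Eb4 falls one short of a major tenth: minor.
(Equivalently, a compound minor third: a minor third plus an octave.)

minor tenth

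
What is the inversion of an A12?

First reduce the compound augmented twelfth to its simple form, an augmented fifth.
Inverted interval numbers add to nine, so a fifth pairs with a fourth (5 + 4 = 9).
Quality inverts too: augmented becomes diminished. That makes the inversion a diminished fourth.

diminished fourth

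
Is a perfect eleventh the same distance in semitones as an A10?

Yes

A perfect eleventh spans 17 semitones, and an augmented tenth also spans 17 semitones — they're enharmonic.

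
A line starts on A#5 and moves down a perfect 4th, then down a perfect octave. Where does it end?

A#5 down a perfect fourth → E#5 (5 semitones).
E#5 down a perfect octave → E#4 (12 semitones).

E#4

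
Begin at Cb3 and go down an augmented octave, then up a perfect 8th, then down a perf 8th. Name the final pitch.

An augmented octave down from Cb3 is Cbb2.
A perfect octave up from Cbb2 is Cbb3.
Cbb3 down a perfect octave → Cbb2 (12 semitones).

Cbb2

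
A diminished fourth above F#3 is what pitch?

Bb3

Counting four letter names up from F lands on B.
Moving 4 semitones up from F#3 (the size of a diminished fourth) reaches Bb3.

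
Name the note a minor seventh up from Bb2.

Ab3

The seventh takes the letter from B up to A.
A minor seventh is 10 semitones; 10 semitones up from Bb2 gives Ab3.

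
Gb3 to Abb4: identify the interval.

minor ninth

G to A spans two letter names (G-A), plus an octave — that makes it a ninth of some quality.
Gb3 to Abb4 is 13 semitones, a half step short of the major ninth (14), so this is minor.
(Equivalently, a compound minor second: a minor second plus an octave.)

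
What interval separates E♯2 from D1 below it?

Descending from E#2 to D1 is the same interval as ascending D1 to E#2.
D to E spans two letter names (D-E), plus an octave — that makes it a ninth of some quality.
The major ninth is 14 semitones; here we have 15, one semitone wider: augmented.
(Equivalently, a compound augmented second: an augmented second plus an octave.)

augmented 9th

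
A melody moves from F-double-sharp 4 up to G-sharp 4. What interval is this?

m2

F to G spans two letter names (F-G), so the interval is some kind of second.
A major second would be 2 semitones, but F##4 to G#4 is 1 — one semitone narrower, making it a minor second.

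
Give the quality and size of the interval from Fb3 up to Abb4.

F to A spans three letter names (F-G-A), plus an octave: a tenth.
Fb3 to Abb4 is 15 semitones, a half step short of the major tenth (16), so this is minor.
(Equivalently, a compound minor third: a minor third plus an octave.)

minor 10th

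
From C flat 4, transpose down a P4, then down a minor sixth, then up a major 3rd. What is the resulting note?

D 3

Cb4 down a perfect fourth → Gb3 (5 semitones).
Gb3 down a minor sixth → Bb2 (8 semitones).
Up a major third from Bb2: D3 (4 semitones up).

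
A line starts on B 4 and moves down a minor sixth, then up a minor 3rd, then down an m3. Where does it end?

D sharp 4

A minor sixth down from B4 is D#4.
D#4 up a minor third → F#4 (3 semitones).
A minor third down from F#4 is D#4.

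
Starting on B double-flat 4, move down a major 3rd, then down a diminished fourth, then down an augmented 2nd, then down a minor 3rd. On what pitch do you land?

A double-flat 3

Bbb4 down a major third → Gbb4 (4 semitones).
Gbb4 down a diminished fourth → Db4 (4 semitones).
Db4 down an augmented second → Cbb4 (3 semitones).
Down a minor third from Cbb4: Abb3 (3 semitones down).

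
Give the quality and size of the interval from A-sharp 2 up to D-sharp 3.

A to D spans four letter names (A-B-C-D) — that makes it a fourth of some quality.
A#2 to D#3 is 5 semitones, matching the perfect fourth exactly, so the quality is perfect.

perfect fourth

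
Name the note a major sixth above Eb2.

C3

Six letter names up from E: C.
A major sixth is 9 semitones; 9 semitones up from Eb2 gives C3.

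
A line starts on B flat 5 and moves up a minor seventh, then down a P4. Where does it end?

Up a minor seventh from Bb5: Ab6 (10 semitones up).
Down a perfect fourth from Ab6: Eb6 (5 semitones down).

E flat 6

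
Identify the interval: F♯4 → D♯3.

minor 10th

Descending from F#4 to D#3 is the same interval as ascending D#3 to F#4.
D to F spans three letter names (D-E-F), plus an octave: a tenth.
At 15 semitones, D#3→F#4 falls one short of a major tenth: minor.
(Equivalently, a compound minor third: a minor third plus an octave.)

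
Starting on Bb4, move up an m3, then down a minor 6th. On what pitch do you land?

F4

Bb4 up a minor third → Db5 (3 semitones).
A minor sixth down from Db5 is F4.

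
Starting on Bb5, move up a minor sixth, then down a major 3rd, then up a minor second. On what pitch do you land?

Fbb6

Bb5 up a minor sixth → Gb6 (8 semitones).
Gb6 down a major third → Ebb6 (4 semitones).
A minor second up from Ebb6 is Fbb6.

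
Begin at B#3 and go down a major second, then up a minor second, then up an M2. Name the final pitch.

A major second down from B#3 is A#3.
A minor second up from A#3 is B3.
B3 up a major second → C#4 (2 semitones).

C#4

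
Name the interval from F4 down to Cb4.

augmented fourth

Descending from F4 to Cb4 is the same interval as ascending Cb4 to F4.
C to F spans four letter names (C-D-E-F), so the interval is some kind of fourth.
Cb4 to F4 spans 6 semitones — one semitone wider than the perfect fourth (5) — giving an augmented fourth.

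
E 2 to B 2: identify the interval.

E to B spans five letter names (E-F-G-A-B), so the interval is some kind of fifth.
The perfect fifth spans 7 semitones, and E2 to B2 is exactly 7 semitones — so this is a perfect fifth.

perfect fifth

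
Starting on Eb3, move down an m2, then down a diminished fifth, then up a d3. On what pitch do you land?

A minor second down from Eb3 is D3.
A diminished fifth down from D3 is G#2.
A diminished third up from G#2 is Bb2.

Bb2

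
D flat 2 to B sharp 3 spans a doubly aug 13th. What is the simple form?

Subtracting seven from the interval number removes an octave: 13 − 7 = 6.
That makes a doubly augmented thirteenth a compound doubly augmented sixth — an octave plus a doubly augmented sixth.

doubly augmented sixth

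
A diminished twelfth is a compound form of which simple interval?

diminished 5th

Subtracting seven from the interval number removes an octave: 12 − 7 = 5.
Quality carries through unchanged, so the simple form is a diminished fifth.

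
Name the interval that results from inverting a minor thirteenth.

First reduce the compound minor thirteenth to its simple form, a minor sixth.
The rule of nine gives the new number: 9 − 6 = 3, so a sixth becomes a third.
Quality inverts too: minor becomes major. That makes the inversion a major third.

major third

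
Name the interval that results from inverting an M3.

minor sixth

Interval numbers invert to sum to nine: 3 + 6 = 9, so a third inverts to a sixth.
The quality also flips — major becomes minor — giving a minor sixth.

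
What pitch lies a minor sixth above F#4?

D5

Six letter names up from F: D.
A minor sixth spans 8 semitones, so from F#4 the target pitch is D5.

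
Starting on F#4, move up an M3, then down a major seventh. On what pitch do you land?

F#4 up a major third → A#4 (4 semitones).
A#4 down a major seventh → B3 (11 semitones).

B3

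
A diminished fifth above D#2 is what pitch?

A2

Counting five letter names up from D lands on A.
A diminished fifth is 6 semitones; 6 semitones up from D#2 gives A2.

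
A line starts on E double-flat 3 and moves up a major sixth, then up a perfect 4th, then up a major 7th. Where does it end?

Ebb3 up a major sixth → Cb4 (9 semitones).
Cb4 up a perfect fourth → Fb4 (5 semitones).
A major seventh up from Fb4 is Eb5.

E flat 5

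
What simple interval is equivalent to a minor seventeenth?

Each octave removed subtracts seven from the number: 17 − 14 = 3.
So a minor seventeenth is 2 octaves plus a minor third. The quality is unchanged.

m3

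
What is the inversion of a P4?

P5

The rule of nine gives the new number: 9 − 4 = 5, so a fourth becomes a fifth.
The quality also flips — perfect stays perfect — giving a perfect fifth.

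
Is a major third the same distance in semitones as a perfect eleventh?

No

A major third spans 4 semitones; a perfect eleventh spans 17 semitones. They differ by 13.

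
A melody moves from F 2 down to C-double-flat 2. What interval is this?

doubly augmented 4th

Descending from F2 to Cbb2 is the same interval as ascending Cbb2 to F2.
C to F spans four letter names (C-D-E-F): a fourth.
Cbb2 to F2 spans 7 semitones — two semitones wider than the perfect fourth (5) — giving a doubly augmented fourth.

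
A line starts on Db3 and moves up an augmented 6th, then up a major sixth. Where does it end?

An augmented sixth up from Db3 is B3.
A major sixth up from B3 is G#4.

G#4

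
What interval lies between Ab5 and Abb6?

A to A is the same letter name, plus an octave: an octave.
Ab5 to Abb6 spans 11 semitones — one semitone narrower than the perfect octave (12) — giving a diminished octave.

diminished 8th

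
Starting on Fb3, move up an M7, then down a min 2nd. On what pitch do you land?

Fb3 up a major seventh → Eb4 (11 semitones).
A minor second down from Eb4 is D4.

D4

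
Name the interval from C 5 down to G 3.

perfect eleventh

Descending from C5 to G3 is the same interval as ascending G3 to C5.
G to C spans four letter names (G-A-B-C), plus an octave: an eleventh.
The perfect eleventh spans 17 semitones, and G3 to C5 is exactly 17 semitones — so this is a perfect eleventh.
(Equivalently, a compound perfect fourth: a perfect fourth plus an octave.)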